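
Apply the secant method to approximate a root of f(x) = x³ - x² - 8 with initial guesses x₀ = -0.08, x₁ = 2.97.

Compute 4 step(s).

f(x) = x³ - x² - 8
x₀ = -0.08, x₁ = 2.97

Secant formula: x_{n+1} = x_n - f(x_n)(x_n - x_{n-1})/(f(x_n) - f(x_{n-1}))

Iteration 1:
  f(-0.080000) = -8.006912
  f(2.970000) = 9.377173
  x_2 = 2.970000 - 9.377173×(2.970000 - (-0.080000))/(9.377173 - (-8.006912))
       = 1.324795
Iteration 2:
  f(2.970000) = 9.377173
  f(1.324795) = -7.429957
  x_3 = 1.324795 - (-7.429957)×(1.324795 - 2.970000)/(-7.429957 - 9.377173)
       = 2.052094
Iteration 3:
  f(1.324795) = -7.429957
  f(2.052094) = -3.569539
  x_4 = 2.052094 - (-3.569539)×(2.052094 - 1.324795)/(-3.569539 - (-7.429957))
       = 2.724591
Iteration 4:
  f(2.052094) = -3.569539
  f(2.724591) = 4.802323
  x_5 = 2.724591 - 4.802323×(2.724591 - 2.052094)/(4.802323 - (-3.569539))
       = 2.338829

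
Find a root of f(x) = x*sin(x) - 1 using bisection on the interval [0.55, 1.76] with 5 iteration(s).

f(x) = x*sin(x) - 1
Initial interval: [0.55, 1.76]

Iteration 1:
  c_1 = (0.550000 + 1.760000)/2 = 1.155000
  f(c_1) = f(1.155000) = 0.056588
  f(a) × f(c) < 0, new interval: [0.550000, 1.155000]
Iteration 2:
  c_2 = (0.550000 + 1.155000)/2 = 0.852500
  f(c_2) = f(0.852500) = -0.358129
  f(a) × f(c) ≥ 0, new interval: [0.852500, 1.155000]
Iteration 3:
  c_3 = (0.852500 + 1.155000)/2 = 1.003750
  f(c_3) = f(1.003750) = -0.153346
  f(a) × f(c) ≥ 0, new interval: [1.003750, 1.155000]
Iteration 4:
  c_4 = (1.003750 + 1.155000)/2 = 1.079375
  f(c_4) = f(1.079375) = -0.048355
  f(a) × f(c) ≥ 0, new interval: [1.079375, 1.155000]
Iteration 5:
  c_5 = (1.079375 + 1.155000)/2 = 1.117188
  f(c_5) = f(1.117188) = 0.004208
  f(a) × f(c) < 0, new interval: [1.079375, 1.117188]

After 5 iteration(s), the approximation is c_5 = 1.117188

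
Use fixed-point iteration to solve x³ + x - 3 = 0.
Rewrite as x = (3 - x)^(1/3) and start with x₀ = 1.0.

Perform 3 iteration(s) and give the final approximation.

Equation: x³ + x - 3 = 0
Fixed-point form: x = (3 - x)^(1/3)
x₀ = 1.0

x_1 = g(1.000000) = 1.259921
x_2 = g(1.259921) = 1.202790
x_3 = g(1.202790) = 1.215812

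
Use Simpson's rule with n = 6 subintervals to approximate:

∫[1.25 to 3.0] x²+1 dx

f(x) = x²+1
a = 1.25, b = 3.0, n = 6
h = (b - a)/n = 0.291667

Simpson's rule: (h/3)[f(x₀) + 4f(x₁) + 2f(x₂) + ... + f(xₙ)]

x_0 = 1.2500, f(x_0) = 2.562500, coefficient = 1
x_1 = 1.5417, f(x_1) = 3.376736, coefficient = 4
x_2 = 1.8333, f(x_2) = 4.361111, coefficient = 2
x_3 = 2.1250, f(x_3) = 5.515625, coefficient = 4
x_4 = 2.4167, f(x_4) = 6.840278, coefficient = 2
x_5 = 2.7083, f(x_5) = 8.335069, coefficient = 4
x_6 = 3.0000, f(x_6) = 10.000000, coefficient = 1

I ≈ (0.291667/3) × 103.875000 = 10.098958
Exact value: 10.098958
Error: 0.000000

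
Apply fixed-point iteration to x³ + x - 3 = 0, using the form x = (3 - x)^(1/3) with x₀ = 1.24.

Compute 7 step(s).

Equation: x³ + x - 3 = 0
Fixed-point form: x = (3 - x)^(1/3)
x₀ = 1.24

x_1 = g(1.240000) = 1.207362
x_2 = g(1.207362) = 1.214780
x_3 = g(1.214780) = 1.213102
x_4 = g(1.213102) = 1.213482
x_5 = g(1.213482) = 1.213396
x_6 = g(1.213396) = 1.213415
x_7 = g(1.213415) = 1.213411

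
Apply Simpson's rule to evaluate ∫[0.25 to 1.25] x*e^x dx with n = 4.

f(x) = x*e^x
a = 0.25, b = 1.25, n = 4
h = (b - a)/n = 0.250000

Simpson's rule: (h/3)[f(x₀) + 4f(x₁) + 2f(x₂) + ... + f(xₙ)]

x_0 = 0.2500, f(x_0) = 0.321006, coefficient = 1
x_1 = 0.5000, f(x_1) = 0.824361, coefficient = 4
x_2 = 0.7500, f(x_2) = 1.587750, coefficient = 2
x_3 = 1.0000, f(x_3) = 2.718282, coefficient = 4
x_4 = 1.2500, f(x_4) = 4.362929, coefficient = 1

I ≈ (0.250000/3) × 22.030005 = 1.835834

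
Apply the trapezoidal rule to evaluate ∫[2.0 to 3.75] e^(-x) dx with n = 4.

f(x) = e^(-x)
a = 2.0, b = 3.75, n = 4
h = (b - a)/n = 0.437500

Trapezoidal rule: (h/2)[f(x₀) + 2f(x₁) + 2f(x₂) + ... + f(xₙ)]

x_0 = 2.0000, f(x_0) = 0.135335, coefficient = 1
x_1 = 2.4375, f(x_1) = 0.087379, coefficient = 2
x_2 = 2.8750, f(x_2) = 0.056416, coefficient = 2
x_3 = 3.3125, f(x_3) = 0.036425, coefficient = 2
x_4 = 3.7500, f(x_4) = 0.023518, coefficient = 1

I ≈ (0.437500/2) × 0.519293 = 0.113595
Exact value: 0.111818
Error: 0.001778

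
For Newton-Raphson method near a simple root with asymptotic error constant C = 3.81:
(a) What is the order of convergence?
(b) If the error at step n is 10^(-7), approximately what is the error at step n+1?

(a) Newton-Raphson has quadratic (order 2) convergence near simple roots.
    This means |e_{n+1}| ≈ C|e_n|².

(b) With |e_n| = 10^(-7) and C = 3.81:
    |e_{n+1}| ≈ 3.81 × (10^(-7))² = 3.81 × 10^(-14)

(a) 2 (quadratic); (b) |e_{n+1}| ≈ 3.810e-14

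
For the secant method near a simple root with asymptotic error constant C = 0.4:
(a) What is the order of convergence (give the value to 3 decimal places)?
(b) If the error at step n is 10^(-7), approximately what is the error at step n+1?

(a) Secant method has superlinear convergence with order φ = (1+√5)/2 ≈ 1.618.
    This means |e_{n+1}| ≈ C|e_n|^1.618.

(b) With |e_n| = 10^(-7) and C = 0.4:
    |e_{n+1}| ≈ 0.4 × (10^(-7))^1.618 = 0.4 × 10^(-11.33)

(a) ≈ 1.618 (golden ratio); (b) |e_{n+1}| ≈ 1.887e-12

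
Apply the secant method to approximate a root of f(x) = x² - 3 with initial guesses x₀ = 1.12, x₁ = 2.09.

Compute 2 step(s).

f(x) = x² - 3
x₀ = 1.12, x₁ = 2.09

Secant formula: x_{n+1} = x_n - f(x_n)(x_n - x_{n-1})/(f(x_n) - f(x_{n-1}))

Iteration 1:
  f(1.120000) = -1.745600
  f(2.090000) = 1.368100
  x_2 = 2.090000 - 1.368100×(2.090000 - 1.120000)/(1.368100 - (-1.745600))
       = 1.663801
Iteration 2:
  f(2.090000) = 1.368100
  f(1.663801) = -0.231767
  x_3 = 1.663801 - (-0.231767)×(1.663801 - 2.090000)/(-0.231767 - 1.368100)
       = 1.725543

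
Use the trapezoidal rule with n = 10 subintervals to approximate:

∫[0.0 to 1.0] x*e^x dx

f(x) = x*e^x
a = 0.0, b = 1.0, n = 10
h = (b - a)/n = 0.100000

Trapezoidal rule: (h/2)[f(x₀) + 2f(x₁) + 2f(x₂) + ... + f(xₙ)]

x_0 = 0.0000, f(x_0) = 0.000000, coefficient = 1
x_1 = 0.1000, f(x_1) = 0.110517, coefficient = 2
x_2 = 0.2000, f(x_2) = 0.244281, coefficient = 2
x_3 = 0.3000, f(x_3) = 0.404958, coefficient = 2
x_4 = 0.4000, f(x_4) = 0.596730, coefficient = 2
x_5 = 0.5000, f(x_5) = 0.824361, coefficient = 2
x_6 = 0.6000, f(x_6) = 1.093271, coefficient = 2
x_7 = 0.7000, f(x_7) = 1.409627, coefficient = 2
x_8 = 0.8000, f(x_8) = 1.780433, coefficient = 2
x_9 = 0.9000, f(x_9) = 2.213643, coefficient = 2
x_10 = 1.0000, f(x_10) = 2.718282, coefficient = 1

I ≈ (0.100000/2) × 20.073921 = 1.003696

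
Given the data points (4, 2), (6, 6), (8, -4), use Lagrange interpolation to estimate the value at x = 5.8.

Lagrange interpolation formula:
P(x) = Σ yᵢ × Lᵢ(x)
where Lᵢ(x) = Π_{j≠i} (x - xⱼ)/(xᵢ - xⱼ)

L_0(5.8) = (5.8 - 6)/(4 - 6) × (5.8 - 8)/(4 - 8) = 0.055000
L_1(5.8) = (5.8 - 4)/(6 - 4) × (5.8 - 8)/(6 - 8) = 0.990000
L_2(5.8) = (5.8 - 4)/(8 - 4) × (5.8 - 6)/(8 - 6) = -0.045000

P(5.8) = 2×L_0(5.8) + 6×L_1(5.8) + (-4)×L_2(5.8)
P(5.8) = 6.230000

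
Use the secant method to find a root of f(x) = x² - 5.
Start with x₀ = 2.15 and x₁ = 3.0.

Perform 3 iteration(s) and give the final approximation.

f(x) = x² - 5
x₀ = 2.15, x₁ = 3.0

Secant formula: x_{n+1} = x_n - f(x_n)(x_n - x_{n-1})/(f(x_n) - f(x_{n-1}))

Iteration 1:
  f(2.150000) = -0.377500
  f(3.000000) = 4.000000
  x_2 = 3.000000 - 4.000000×(3.000000 - 2.150000)/(4.000000 - (-0.377500))
       = 2.223301
Iteration 2:
  f(3.000000) = 4.000000
  f(2.223301) = -0.056933
  x_3 = 2.223301 - (-0.056933)×(2.223301 - 3.000000)/(-0.056933 - 4.000000)
       = 2.234201
Iteration 3:
  f(2.223301) = -0.056933
  f(2.234201) = -0.008347
  x_4 = 2.234201 - (-0.008347)×(2.234201 - 2.223301)/(-0.008347 - (-0.056933))
       = 2.236073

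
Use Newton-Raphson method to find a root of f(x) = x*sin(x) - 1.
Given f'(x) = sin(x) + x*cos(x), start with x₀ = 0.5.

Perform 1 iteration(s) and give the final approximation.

f(x) = x*sin(x) - 1
f'(x) = sin(x) + x*cos(x)
x₀ = 0.5

Newton-Raphson formula: x_{n+1} = x_n - f(x_n)/f'(x_n)

Iteration 1:
  f(0.500000) = -0.760287
  f'(0.500000) = 0.918217
  x_1 = 0.500000 - (-0.760287)/0.918217 = 1.328004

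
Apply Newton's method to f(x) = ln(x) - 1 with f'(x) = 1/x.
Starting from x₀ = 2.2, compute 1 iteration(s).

f(x) = ln(x) - 1
f'(x) = 1/x
x₀ = 2.2

Newton-Raphson formula: x_{n+1} = x_n - f(x_n)/f'(x_n)

Iteration 1:
  f(2.200000) = -0.211543
  f'(2.200000) = 0.454545
  x_1 = 2.200000 - (-0.211543)/0.454545 = 2.665394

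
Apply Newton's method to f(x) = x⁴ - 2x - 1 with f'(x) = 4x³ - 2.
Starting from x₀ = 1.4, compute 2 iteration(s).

f(x) = x⁴ - 2x - 1
f'(x) = 4x³ - 2
x₀ = 1.4

Newton-Raphson formula: x_{n+1} = x_n - f(x_n)/f'(x_n)

Iteration 1:
  f(1.400000) = 0.041600
  f'(1.400000) = 8.976000
  x_1 = 1.400000 - 0.041600/8.976000 = 1.395365
Iteration 2:
  f(1.395365) = 0.000252
  f'(1.395365) = 8.867355
  x_2 = 1.395365 - 0.000252/8.867355 = 1.395337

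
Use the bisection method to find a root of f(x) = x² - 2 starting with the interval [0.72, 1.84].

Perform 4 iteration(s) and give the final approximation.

f(x) = x² - 2
Initial interval: [0.72, 1.84]

Iteration 1:
  c_1 = (0.720000 + 1.840000)/2 = 1.280000
  f(c_1) = f(1.280000) = -0.361600
  f(a) × f(c) ≥ 0, new interval: [1.280000, 1.840000]
Iteration 2:
  c_2 = (1.280000 + 1.840000)/2 = 1.560000
  f(c_2) = f(1.560000) = 0.433600
  f(a) × f(c) < 0, new interval: [1.280000, 1.560000]
Iteration 3:
  c_3 = (1.280000 + 1.560000)/2 = 1.420000
  f(c_3) = f(1.420000) = 0.016400
  f(a) × f(c) < 0, new interval: [1.280000, 1.420000]
Iteration 4:
  c_4 = (1.280000 + 1.420000)/2 = 1.350000
  f(c_4) = f(1.350000) = -0.177500
  f(a) × f(c) ≥ 0, new interval: [1.350000, 1.420000]

After 4 iteration(s), the approximation is c_4 = 1.350000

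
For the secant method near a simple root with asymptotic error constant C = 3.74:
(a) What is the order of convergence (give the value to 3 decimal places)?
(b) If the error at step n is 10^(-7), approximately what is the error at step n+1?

(a) Secant method has superlinear convergence with order φ = (1+√5)/2 ≈ 1.618.
    This means |e_{n+1}| ≈ C|e_n|^1.618.

(b) With |e_n| = 10^(-7) and C = 3.74:
    |e_{n+1}| ≈ 3.74 × (10^(-7))^1.618 = 3.74 × 10^(-11.33)

(a) ≈ 1.618 (golden ratio); (b) |e_{n+1}| ≈ 1.765e-11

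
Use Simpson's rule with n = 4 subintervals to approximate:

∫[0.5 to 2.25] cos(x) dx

f(x) = cos(x)
a = 0.5, b = 2.25, n = 4
h = (b - a)/n = 0.437500

Simpson's rule: (h/3)[f(x₀) + 4f(x₁) + 2f(x₂) + ... + f(xₙ)]

x_0 = 0.5000, f(x_0) = 0.877583, coefficient = 1
x_1 = 0.9375, f(x_1) = 0.591805, coefficient = 4
x_2 = 1.3750, f(x_2) = 0.194548, coefficient = 2
x_3 = 1.8125, f(x_3) = -0.239357, coefficient = 4
x_4 = 2.2500, f(x_4) = -0.628174, coefficient = 1

I ≈ (0.437500/3) × 2.048296 = 0.298710
Exact value: 0.298648
Error: 0.000062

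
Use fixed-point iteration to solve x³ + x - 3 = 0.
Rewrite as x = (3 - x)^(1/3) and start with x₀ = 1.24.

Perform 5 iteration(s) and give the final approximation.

Equation: x³ + x - 3 = 0
Fixed-point form: x = (3 - x)^(1/3)
x₀ = 1.24

x_1 = g(1.240000) = 1.207362
x_2 = g(1.207362) = 1.214780
x_3 = g(1.214780) = 1.213102
x_4 = g(1.213102) = 1.213482
x_5 = g(1.213482) = 1.213396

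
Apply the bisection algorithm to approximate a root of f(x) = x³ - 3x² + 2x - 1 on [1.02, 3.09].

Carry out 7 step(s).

f(x) = x³ - 3x² + 2x - 1
Initial interval: [1.02, 3.09]

Iteration 1:
  c_1 = (1.020000 + 3.090000)/2 = 2.055000
  f(c_1) = f(2.055000) = -0.880759
  f(a) × f(c) ≥ 0, new interval: [2.055000, 3.090000]
Iteration 2:
  c_2 = (2.055000 + 3.090000)/2 = 2.572500
  f(c_2) = f(2.572500) = 1.315909
  f(a) × f(c) < 0, new interval: [2.055000, 2.572500]
Iteration 3:
  c_3 = (2.055000 + 2.572500)/2 = 2.313750
  f(c_3) = f(2.313750) = -0.046298
  f(a) × f(c) ≥ 0, new interval: [2.313750, 2.572500]
Iteration 4:
  c_4 = (2.313750 + 2.572500)/2 = 2.443125
  f(c_4) = f(2.443125) = 0.562341
  f(a) × f(c) < 0, new interval: [2.313750, 2.443125]
Iteration 5:
  c_5 = (2.313750 + 2.443125)/2 = 2.378437
  f(c_5) = f(2.378437) = 0.240718
  f(a) × f(c) < 0, new interval: [2.313750, 2.378437]
Iteration 6:
  c_6 = (2.313750 + 2.378437)/2 = 2.346094
  f(c_6) = f(2.346094) = 0.092986
  f(a) × f(c) < 0, new interval: [2.313750, 2.346094]
Iteration 7:
  c_7 = (2.313750 + 2.346094)/2 = 2.329922
  f(c_7) = f(2.329922) = 0.022301
  f(a) × f(c) < 0, new interval: [2.313750, 2.329922]

After 7 iteration(s), the approximation is c_7 = 2.329922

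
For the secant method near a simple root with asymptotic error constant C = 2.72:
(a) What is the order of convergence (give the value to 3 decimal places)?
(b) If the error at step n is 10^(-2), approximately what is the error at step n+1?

(a) Secant method has superlinear convergence with order φ = (1+√5)/2 ≈ 1.618.
    This means |e_{n+1}| ≈ C|e_n|^1.618.

(b) With |e_n| = 10^(-2) and C = 2.72:
    |e_{n+1}| ≈ 2.72 × (10^(-2))^1.618 = 2.72 × 10^(-3.24)

(a) ≈ 1.618 (golden ratio); (b) |e_{n+1}| ≈ 1.579e-03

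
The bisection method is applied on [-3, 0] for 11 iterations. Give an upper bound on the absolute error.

Bisection error bound: |error| ≤ (b-a)/2^n
|error| ≤ (0 - (-3))/2^11 = 3/2^11
|error| ≤ 0.0014648438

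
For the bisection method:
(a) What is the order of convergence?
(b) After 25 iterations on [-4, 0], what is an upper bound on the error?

(a) Bisection has linear (order 1) convergence; the error is halved each step.

(b) Error bound = (b-a)/2^n = (0 - (-4))/2^{25}
    = 4/2^{25}

(a) 1 (linear); (b) error ≤ 1.19e-07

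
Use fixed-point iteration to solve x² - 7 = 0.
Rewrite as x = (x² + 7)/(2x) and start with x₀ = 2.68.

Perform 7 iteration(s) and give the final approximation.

Equation: x² - 7 = 0
Fixed-point form: x = (x² + 7)/(2x)
x₀ = 2.68

x_1 = g(2.680000) = 2.645970
x_2 = g(2.645970) = 2.645751
x_3 = g(2.645751) = 2.645751
x_4 = g(2.645751) = 2.645751
x_5 = g(2.645751) = 2.645751
x_6 = g(2.645751) = 2.645751
x_7 = g(2.645751) = 2.645751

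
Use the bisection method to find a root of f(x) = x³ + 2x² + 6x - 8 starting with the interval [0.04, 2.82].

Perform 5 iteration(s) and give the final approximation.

f(x) = x³ + 2x² + 6x - 8
Initial interval: [0.04, 2.82]

Iteration 1:
  c_1 = (0.040000 + 2.820000)/2 = 1.430000
  f(c_1) = f(1.430000) = 7.594007
  f(a) × f(c) < 0, new interval: [0.040000, 1.430000]
Iteration 2:
  c_2 = (0.040000 + 1.430000)/2 = 0.735000
  f(c_2) = f(0.735000) = -2.112485
  f(a) × f(c) ≥ 0, new interval: [0.735000, 1.430000]
Iteration 3:
  c_3 = (0.735000 + 1.430000)/2 = 1.082500
  f(c_3) = f(1.082500) = 2.107093
  f(a) × f(c) < 0, new interval: [0.735000, 1.082500]
Iteration 4:
  c_4 = (0.735000 + 1.082500)/2 = 0.908750
  f(c_4) = f(0.908750) = -0.145377
  f(a) × f(c) ≥ 0, new interval: [0.908750, 1.082500]
Iteration 5:
  c_5 = (0.908750 + 1.082500)/2 = 0.995625
  f(c_5) = f(0.995625) = 0.943221
  f(a) × f(c) < 0, new interval: [0.908750, 0.995625]

After 5 iteration(s), the approximation is c_5 = 0.995625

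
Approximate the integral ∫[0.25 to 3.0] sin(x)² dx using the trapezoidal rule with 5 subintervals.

f(x) = sin(x)²
a = 0.25, b = 3.0, n = 5
h = (b - a)/n = 0.550000

Trapezoidal rule: (h/2)[f(x₀) + 2f(x₁) + 2f(x₂) + ... + f(xₙ)]

x_0 = 0.2500, f(x_0) = 0.061209, coefficient = 1
x_1 = 0.8000, f(x_1) = 0.514600, coefficient = 2
x_2 = 1.3500, f(x_2) = 0.952036, coefficient = 2
x_3 = 1.9000, f(x_3) = 0.895484, coefficient = 2
x_4 = 2.4500, f(x_4) = 0.406744, coefficient = 2
x_5 = 3.0000, f(x_5) = 0.019915, coefficient = 1

I ≈ (0.550000/2) × 5.618851 = 1.545184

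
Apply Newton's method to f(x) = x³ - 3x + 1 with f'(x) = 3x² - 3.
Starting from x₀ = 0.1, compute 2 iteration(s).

f(x) = x³ - 3x + 1
f'(x) = 3x² - 3
x₀ = 0.1

Newton-Raphson formula: x_{n+1} = x_n - f(x_n)/f'(x_n)

Iteration 1:
  f(0.100000) = 0.701000
  f'(0.100000) = -2.970000
  x_1 = 0.100000 - 0.701000/(-2.970000) = 0.336027
Iteration 2:
  f(0.336027) = 0.029861
  f'(0.336027) = -2.661258
  x_2 = 0.336027 - 0.029861/(-2.661258) = 0.347248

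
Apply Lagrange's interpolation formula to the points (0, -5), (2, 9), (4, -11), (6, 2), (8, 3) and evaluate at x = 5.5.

Lagrange interpolation formula:
P(x) = Σ yᵢ × Lᵢ(x)
where Lᵢ(x) = Π_{j≠i} (x - xⱼ)/(xᵢ - xⱼ)

L_0(5.5) = (5.5 - 2)/(0 - 2) × (5.5 - 4)/(0 - 4) × (5.5 - 6)/(0 - 6) × (5.5 - 8)/(0 - 8) = 0.017090
L_1(5.5) = (5.5 - 0)/(2 - 0) × (5.5 - 4)/(2 - 4) × (5.5 - 6)/(2 - 6) × (5.5 - 8)/(2 - 8) = -0.107422
L_2(5.5) = (5.5 - 0)/(4 - 0) × (5.5 - 2)/(4 - 2) × (5.5 - 6)/(4 - 6) × (5.5 - 8)/(4 - 8) = 0.375977
L_3(5.5) = (5.5 - 0)/(6 - 0) × (5.5 - 2)/(6 - 2) × (5.5 - 4)/(6 - 4) × (5.5 - 8)/(6 - 8) = 0.751953
L_4(5.5) = (5.5 - 0)/(8 - 0) × (5.5 - 2)/(8 - 2) × (5.5 - 4)/(8 - 4) × (5.5 - 6)/(8 - 6) = -0.037598

P(5.5) = (-5)×L_0(5.5) + 9×L_1(5.5) + (-11)×L_2(5.5) + 2×L_3(5.5) + 3×L_4(5.5)
P(5.5) = -3.796875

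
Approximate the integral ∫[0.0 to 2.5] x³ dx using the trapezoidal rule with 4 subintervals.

f(x) = x³
a = 0.0, b = 2.5, n = 4
h = (b - a)/n = 0.625000

Trapezoidal rule: (h/2)[f(x₀) + 2f(x₁) + 2f(x₂) + ... + f(xₙ)]

x_0 = 0.0000, f(x_0) = 0.000000, coefficient = 1
x_1 = 0.6250, f(x_1) = 0.244141, coefficient = 2
x_2 = 1.2500, f(x_2) = 1.953125, coefficient = 2
x_3 = 1.8750, f(x_3) = 6.591797, coefficient = 2
x_4 = 2.5000, f(x_4) = 15.625000, coefficient = 1

I ≈ (0.625000/2) × 33.203125 = 10.375977
Exact value: 9.765625
Error: 0.610352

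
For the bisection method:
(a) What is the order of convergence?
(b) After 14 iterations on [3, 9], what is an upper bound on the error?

(a) Bisection has linear (order 1) convergence; the error is halved each step.

(b) Error bound = (b-a)/2^n = (9 - 3)/2^{14}
    = 6/2^{14}

(a) 1 (linear); (b) error ≤ 3.66e-04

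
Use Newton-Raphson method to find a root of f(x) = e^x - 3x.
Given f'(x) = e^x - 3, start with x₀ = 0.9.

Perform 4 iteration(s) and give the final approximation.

f(x) = e^x - 3x
f'(x) = e^x - 3
x₀ = 0.9

Newton-Raphson formula: x_{n+1} = x_n - f(x_n)/f'(x_n)

Iteration 1:
  f(0.900000) = -0.240397
  f'(0.900000) = -0.540397
  x_1 = 0.900000 - (-0.240397)/(-0.540397) = 0.455148
Iteration 2:
  f(0.455148) = 0.210963
  f'(0.455148) = -1.423594
  x_2 = 0.455148 - 0.210963/(-1.423594) = 0.603338
Iteration 3:
  f(0.603338) = 0.018197
  f'(0.603338) = -1.171788
  x_3 = 0.603338 - 0.018197/(-1.171788) = 0.618867
Iteration 4:
  f(0.618867) = 0.000222
  f'(0.618867) = -1.143176
  x_4 = 0.618867 - 0.000222/(-1.143176) = 0.619061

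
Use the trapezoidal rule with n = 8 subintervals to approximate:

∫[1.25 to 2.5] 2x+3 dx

f(x) = 2x+3
a = 1.25, b = 2.5, n = 8
h = (b - a)/n = 0.156250

Trapezoidal rule: (h/2)[f(x₀) + 2f(x₁) + 2f(x₂) + ... + f(xₙ)]

x_0 = 1.2500, f(x_0) = 5.500000, coefficient = 1
x_1 = 1.4062, f(x_1) = 5.812500, coefficient = 2
x_2 = 1.5625, f(x_2) = 6.125000, coefficient = 2
x_3 = 1.7188, f(x_3) = 6.437500, coefficient = 2
x_4 = 1.8750, f(x_4) = 6.750000, coefficient = 2
x_5 = 2.0312, f(x_5) = 7.062500, coefficient = 2
x_6 = 2.1875, f(x_6) = 7.375000, coefficient = 2
x_7 = 2.3438, f(x_7) = 7.687500, coefficient = 2
x_8 = 2.5000, f(x_8) = 8.000000, coefficient = 1

I ≈ (0.156250/2) × 108.000000 = 8.437500
Exact value: 8.437500
Error: 0.000000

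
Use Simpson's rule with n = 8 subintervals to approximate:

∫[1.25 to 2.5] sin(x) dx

f(x) = sin(x)
a = 1.25, b = 2.5, n = 8
h = (b - a)/n = 0.156250

Simpson's rule: (h/3)[f(x₀) + 4f(x₁) + 2f(x₂) + ... + f(xₙ)]

x_0 = 1.2500, f(x_0) = 0.948985, coefficient = 1
x_1 = 1.4062, f(x_1) = 0.986493, coefficient = 4
x_2 = 1.5625, f(x_2) = 0.999966, coefficient = 2
x_3 = 1.7188, f(x_3) = 0.989075, coefficient = 4
x_4 = 1.8750, f(x_4) = 0.954086, coefficient = 2
x_5 = 2.0312, f(x_5) = 0.895851, coefficient = 4
x_6 = 2.1875, f(x_6) = 0.815789, coefficient = 2
x_7 = 2.3438, f(x_7) = 0.715851, coefficient = 4
x_8 = 2.5000, f(x_8) = 0.598472, coefficient = 1

I ≈ (0.156250/3) × 21.436218 = 1.116470
Exact value: 1.116466
Error: 0.000004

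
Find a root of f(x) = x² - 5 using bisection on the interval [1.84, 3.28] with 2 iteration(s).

f(x) = x² - 5
Initial interval: [1.84, 3.28]

Iteration 1:
  c_1 = (1.840000 + 3.280000)/2 = 2.560000
  f(c_1) = f(2.560000) = 1.553600
  f(a) × f(c) < 0, new interval: [1.840000, 2.560000]
Iteration 2:
  c_2 = (1.840000 + 2.560000)/2 = 2.200000
  f(c_2) = f(2.200000) = -0.160000
  f(a) × f(c) ≥ 0, new interval: [2.200000, 2.560000]

After 2 iteration(s), the approximation is c_2 = 2.200000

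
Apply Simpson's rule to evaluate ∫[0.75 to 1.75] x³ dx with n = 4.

f(x) = x³
a = 0.75, b = 1.75, n = 4
h = (b - a)/n = 0.250000

Simpson's rule: (h/3)[f(x₀) + 4f(x₁) + 2f(x₂) + ... + f(xₙ)]

x_0 = 0.7500, f(x_0) = 0.421875, coefficient = 1
x_1 = 1.0000, f(x_1) = 1.000000, coefficient = 4
x_2 = 1.2500, f(x_2) = 1.953125, coefficient = 2
x_3 = 1.5000, f(x_3) = 3.375000, coefficient = 4
x_4 = 1.7500, f(x_4) = 5.359375, coefficient = 1

I ≈ (0.250000/3) × 27.187500 = 2.265625
Exact value: 2.265625
Error: 0.000000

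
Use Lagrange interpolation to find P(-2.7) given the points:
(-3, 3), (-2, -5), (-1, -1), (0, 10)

Lagrange interpolation formula:
P(x) = Σ yᵢ × Lᵢ(x)
where Lᵢ(x) = Π_{j≠i} (x - xⱼ)/(xᵢ - xⱼ)

L_0(-2.7) = (-2.7 - (-2))/(-3 - (-2)) × (-2.7 - (-1))/(-3 - (-1)) × (-2.7 - 0)/(-3 - 0) = 0.535500
L_1(-2.7) = (-2.7 - (-3))/(-2 - (-3)) × (-2.7 - (-1))/(-2 - (-1)) × (-2.7 - 0)/(-2 - 0) = 0.688500
L_2(-2.7) = (-2.7 - (-3))/(-1 - (-3)) × (-2.7 - (-2))/(-1 - (-2)) × (-2.7 - 0)/(-1 - 0) = -0.283500
L_3(-2.7) = (-2.7 - (-3))/(0 - (-3)) × (-2.7 - (-2))/(0 - (-2)) × (-2.7 - (-1))/(0 - (-1)) = 0.059500

P(-2.7) = 3×L_0(-2.7) + (-5)×L_1(-2.7) + (-1)×L_2(-2.7) + 10×L_3(-2.7)
P(-2.7) = -0.957500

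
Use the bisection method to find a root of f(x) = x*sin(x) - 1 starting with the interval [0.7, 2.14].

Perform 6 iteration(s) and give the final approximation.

f(x) = x*sin(x) - 1
Initial interval: [0.7, 2.14]

Iteration 1:
  c_1 = (0.700000 + 2.140000)/2 = 1.420000
  f(c_1) = f(1.420000) = 0.403886
  f(a) × f(c) < 0, new interval: [0.700000, 1.420000]
Iteration 2:
  c_2 = (0.700000 + 1.420000)/2 = 1.060000
  f(c_2) = f(1.060000) = -0.075303
  f(a) × f(c) ≥ 0, new interval: [1.060000, 1.420000]
Iteration 3:
  c_3 = (1.060000 + 1.420000)/2 = 1.240000
  f(c_3) = f(1.240000) = 0.172772
  f(a) × f(c) < 0, new interval: [1.060000, 1.240000]
Iteration 4:
  c_4 = (1.060000 + 1.240000)/2 = 1.150000
  f(c_4) = f(1.150000) = 0.049679
  f(a) × f(c) < 0, new interval: [1.060000, 1.150000]
Iteration 5:
  c_5 = (1.060000 + 1.150000)/2 = 1.105000
  f(c_5) = f(1.105000) = -0.012722
  f(a) × f(c) ≥ 0, new interval: [1.105000, 1.150000]
Iteration 6:
  c_6 = (1.105000 + 1.150000)/2 = 1.127500
  f(c_6) = f(1.127500) = 0.018519
  f(a) × f(c) < 0, new interval: [1.105000, 1.127500]

After 6 iteration(s), the approximation is c_6 = 1.127500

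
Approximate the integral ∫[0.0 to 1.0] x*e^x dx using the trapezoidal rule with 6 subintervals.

f(x) = x*e^x
a = 0.0, b = 1.0, n = 6
h = (b - a)/n = 0.166667

Trapezoidal rule: (h/2)[f(x₀) + 2f(x₁) + 2f(x₂) + ... + f(xₙ)]

x_0 = 0.0000, f(x_0) = 0.000000, coefficient = 1
x_1 = 0.1667, f(x_1) = 0.196893, coefficient = 2
x_2 = 0.3333, f(x_2) = 0.465204, coefficient = 2
x_3 = 0.5000, f(x_3) = 0.824361, coefficient = 2
x_4 = 0.6667, f(x_4) = 1.298489, coefficient = 2
x_5 = 0.8333, f(x_5) = 1.917480, coefficient = 2
x_6 = 1.0000, f(x_6) = 2.718282, coefficient = 1

I ≈ (0.166667/2) × 12.123137 = 1.010261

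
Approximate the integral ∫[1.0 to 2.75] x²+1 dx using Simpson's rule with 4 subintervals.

f(x) = x²+1
a = 1.0, b = 2.75, n = 4
h = (b - a)/n = 0.437500

Simpson's rule: (h/3)[f(x₀) + 4f(x₁) + 2f(x₂) + ... + f(xₙ)]

x_0 = 1.0000, f(x_0) = 2.000000, coefficient = 1
x_1 = 1.4375, f(x_1) = 3.066406, coefficient = 4
x_2 = 1.8750, f(x_2) = 4.515625, coefficient = 2
x_3 = 2.3125, f(x_3) = 6.347656, coefficient = 4
x_4 = 2.7500, f(x_4) = 8.562500, coefficient = 1

I ≈ (0.437500/3) × 57.250000 = 8.348958
Exact value: 8.348958
Error: 0.000000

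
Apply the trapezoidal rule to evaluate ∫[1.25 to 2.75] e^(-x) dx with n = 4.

f(x) = e^(-x)
a = 1.25, b = 2.75, n = 4
h = (b - a)/n = 0.375000

Trapezoidal rule: (h/2)[f(x₀) + 2f(x₁) + 2f(x₂) + ... + f(xₙ)]

x_0 = 1.2500, f(x_0) = 0.286505, coefficient = 1
x_1 = 1.6250, f(x_1) = 0.196912, coefficient = 2
x_2 = 2.0000, f(x_2) = 0.135335, coefficient = 2
x_3 = 2.3750, f(x_3) = 0.093014, coefficient = 2
x_4 = 2.7500, f(x_4) = 0.063928, coefficient = 1

I ≈ (0.375000/2) × 1.200956 = 0.225179
Exact value: 0.222577
Error: 0.002602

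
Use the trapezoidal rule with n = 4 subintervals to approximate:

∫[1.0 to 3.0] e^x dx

f(x) = e^x
a = 1.0, b = 3.0, n = 4
h = (b - a)/n = 0.500000

Trapezoidal rule: (h/2)[f(x₀) + 2f(x₁) + 2f(x₂) + ... + f(xₙ)]

x_0 = 1.0000, f(x_0) = 2.718282, coefficient = 1
x_1 = 1.5000, f(x_1) = 4.481689, coefficient = 2
x_2 = 2.0000, f(x_2) = 7.389056, coefficient = 2
x_3 = 2.5000, f(x_3) = 12.182494, coefficient = 2
x_4 = 3.0000, f(x_4) = 20.085537, coefficient = 1

I ≈ (0.500000/2) × 70.910297 = 17.727574
Exact value: 17.367255
Error: 0.360319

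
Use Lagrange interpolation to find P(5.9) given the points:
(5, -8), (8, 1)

Lagrange interpolation formula:
P(x) = Σ yᵢ × Lᵢ(x)
where Lᵢ(x) = Π_{j≠i} (x - xⱼ)/(xᵢ - xⱼ)

L_0(5.9) = (5.9 - 8)/(5 - 8) = 0.700000
L_1(5.9) = (5.9 - 5)/(8 - 5) = 0.300000

P(5.9) = (-8)×L_0(5.9) + 1×L_1(5.9)
P(5.9) = -5.300000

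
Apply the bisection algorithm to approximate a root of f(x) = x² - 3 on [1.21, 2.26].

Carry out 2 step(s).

f(x) = x² - 3
Initial interval: [1.21, 2.26]

Iteration 1:
  c_1 = (1.210000 + 2.260000)/2 = 1.735000
  f(c_1) = f(1.735000) = 0.010225
  f(a) × f(c) < 0, new interval: [1.210000, 1.735000]
Iteration 2:
  c_2 = (1.210000 + 1.735000)/2 = 1.472500
  f(c_2) = f(1.472500) = -0.831744
  f(a) × f(c) ≥ 0, new interval: [1.472500, 1.735000]

After 2 iteration(s), the approximation is c_2 = 1.472500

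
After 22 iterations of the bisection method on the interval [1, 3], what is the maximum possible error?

Bisection error bound: |error| ≤ (b-a)/2^n
|error| ≤ (3 - 1)/2^22 = 2/2^22
|error| ≤ 0.0000004768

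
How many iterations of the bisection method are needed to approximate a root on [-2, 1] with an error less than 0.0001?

We need (b-a)/2^n ≤ 0.0001
(1 - (-2))/2^n ≤ 0.0001
3/2^n ≤ 0.0001
2^n ≥ 30000
n ≥ log₂(30000) = 14.87
n ≥ 15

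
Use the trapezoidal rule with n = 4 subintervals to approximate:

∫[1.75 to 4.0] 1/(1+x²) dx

f(x) = 1/(1+x²)
a = 1.75, b = 4.0, n = 4
h = (b - a)/n = 0.562500

Trapezoidal rule: (h/2)[f(x₀) + 2f(x₁) + 2f(x₂) + ... + f(xₙ)]

x_0 = 1.7500, f(x_0) = 0.246154, coefficient = 1
x_1 = 2.3125, f(x_1) = 0.157538, coefficient = 2
x_2 = 2.8750, f(x_2) = 0.107926, coefficient = 2
x_3 = 3.4375, f(x_3) = 0.078025, coefficient = 2
x_4 = 4.0000, f(x_4) = 0.058824, coefficient = 1

I ≈ (0.562500/2) × 0.991956 = 0.278988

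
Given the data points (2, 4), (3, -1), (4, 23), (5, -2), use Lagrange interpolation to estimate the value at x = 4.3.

Lagrange interpolation formula:
P(x) = Σ yᵢ × Lᵢ(x)
where Lᵢ(x) = Π_{j≠i} (x - xⱼ)/(xᵢ - xⱼ)

L_0(4.3) = (4.3 - 3)/(2 - 3) × (4.3 - 4)/(2 - 4) × (4.3 - 5)/(2 - 5) = 0.045500
L_1(4.3) = (4.3 - 2)/(3 - 2) × (4.3 - 4)/(3 - 4) × (4.3 - 5)/(3 - 5) = -0.241500
L_2(4.3) = (4.3 - 2)/(4 - 2) × (4.3 - 3)/(4 - 3) × (4.3 - 5)/(4 - 5) = 1.046500
L_3(4.3) = (4.3 - 2)/(5 - 2) × (4.3 - 3)/(5 - 3) × (4.3 - 4)/(5 - 4) = 0.149500

P(4.3) = 4×L_0(4.3) + (-1)×L_1(4.3) + 23×L_2(4.3) + (-2)×L_3(4.3)
P(4.3) = 24.194000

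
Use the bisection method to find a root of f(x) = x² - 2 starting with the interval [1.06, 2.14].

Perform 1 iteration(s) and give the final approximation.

f(x) = x² - 2
Initial interval: [1.06, 2.14]

Iteration 1:
  c_1 = (1.060000 + 2.140000)/2 = 1.600000
  f(c_1) = f(1.600000) = 0.560000
  f(a) × f(c) < 0, new interval: [1.060000, 1.600000]

After 1 iteration(s), the approximation is c_1 = 1.600000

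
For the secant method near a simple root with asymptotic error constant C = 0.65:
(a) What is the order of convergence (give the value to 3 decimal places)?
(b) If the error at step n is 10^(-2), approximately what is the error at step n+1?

(a) Secant method has superlinear convergence with order φ = (1+√5)/2 ≈ 1.618.
    This means |e_{n+1}| ≈ C|e_n|^1.618.

(b) With |e_n| = 10^(-2) and C = 0.65:
    |e_{n+1}| ≈ 0.65 × (10^(-2))^1.618 = 0.65 × 10^(-3.24)

(a) ≈ 1.618 (golden ratio); (b) |e_{n+1}| ≈ 3.774e-04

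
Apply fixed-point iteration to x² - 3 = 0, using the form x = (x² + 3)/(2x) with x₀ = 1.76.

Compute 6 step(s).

Equation: x² - 3 = 0
Fixed-point form: x = (x² + 3)/(2x)
x₀ = 1.76

x_1 = g(1.760000) = 1.732273
x_2 = g(1.732273) = 1.732051
x_3 = g(1.732051) = 1.732051
x_4 = g(1.732051) = 1.732051
x_5 = g(1.732051) = 1.732051
x_6 = g(1.732051) = 1.732051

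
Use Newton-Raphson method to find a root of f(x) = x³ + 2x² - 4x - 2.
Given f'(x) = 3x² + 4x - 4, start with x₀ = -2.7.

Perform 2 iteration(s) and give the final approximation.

f(x) = x³ + 2x² - 4x - 2
f'(x) = 3x² + 4x - 4
x₀ = -2.7

Newton-Raphson formula: x_{n+1} = x_n - f(x_n)/f'(x_n)

Iteration 1:
  f(-2.700000) = 3.697000
  f'(-2.700000) = 7.070000
  x_1 = -2.700000 - 3.697000/7.070000 = -3.222914
Iteration 2:
  f(-3.222914) = -1.810961
  f'(-3.222914) = 14.269864
  x_2 = -3.222914 - (-1.810961)/14.269864 = -3.096006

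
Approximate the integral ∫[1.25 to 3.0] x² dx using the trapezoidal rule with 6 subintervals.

f(x) = x²
a = 1.25, b = 3.0, n = 6
h = (b - a)/n = 0.291667

Trapezoidal rule: (h/2)[f(x₀) + 2f(x₁) + 2f(x₂) + ... + f(xₙ)]

x_0 = 1.2500, f(x_0) = 1.562500, coefficient = 1
x_1 = 1.5417, f(x_1) = 2.376736, coefficient = 2
x_2 = 1.8333, f(x_2) = 3.361111, coefficient = 2
x_3 = 2.1250, f(x_3) = 4.515625, coefficient = 2
x_4 = 2.4167, f(x_4) = 5.840278, coefficient = 2
x_5 = 2.7083, f(x_5) = 7.335069, coefficient = 2
x_6 = 3.0000, f(x_6) = 9.000000, coefficient = 1

I ≈ (0.291667/2) × 57.420139 = 8.373770
Exact value: 8.348958
Error: 0.024812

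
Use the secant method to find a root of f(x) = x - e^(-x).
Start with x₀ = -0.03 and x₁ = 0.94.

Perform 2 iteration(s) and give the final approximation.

f(x) = x - e^(-x)
x₀ = -0.03, x₁ = 0.94

Secant formula: x_{n+1} = x_n - f(x_n)(x_n - x_{n-1})/(f(x_n) - f(x_{n-1}))

Iteration 1:
  f(-0.030000) = -1.060455
  f(0.940000) = 0.549372
  x_2 = 0.940000 - 0.549372×(0.940000 - (-0.030000))/(0.549372 - (-1.060455))
       = 0.608976
Iteration 2:
  f(0.940000) = 0.549372
  f(0.608976) = 0.065069
  x_3 = 0.608976 - 0.065069×(0.608976 - 0.940000)/(0.065069 - 0.549372)
       = 0.564501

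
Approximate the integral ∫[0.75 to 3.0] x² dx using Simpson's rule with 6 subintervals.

f(x) = x²
a = 0.75, b = 3.0, n = 6
h = (b - a)/n = 0.375000

Simpson's rule: (h/3)[f(x₀) + 4f(x₁) + 2f(x₂) + ... + f(xₙ)]

x_0 = 0.7500, f(x_0) = 0.562500, coefficient = 1
x_1 = 1.1250, f(x_1) = 1.265625, coefficient = 4
x_2 = 1.5000, f(x_2) = 2.250000, coefficient = 2
x_3 = 1.8750, f(x_3) = 3.515625, coefficient = 4
x_4 = 2.2500, f(x_4) = 5.062500, coefficient = 2
x_5 = 2.6250, f(x_5) = 6.890625, coefficient = 4
x_6 = 3.0000, f(x_6) = 9.000000, coefficient = 1

I ≈ (0.375000/3) × 70.875000 = 8.859375
Exact value: 8.859375
Error: 0.000000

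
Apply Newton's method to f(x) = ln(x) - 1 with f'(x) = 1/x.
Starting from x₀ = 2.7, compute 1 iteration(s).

f(x) = ln(x) - 1
f'(x) = 1/x
x₀ = 2.7

Newton-Raphson formula: x_{n+1} = x_n - f(x_n)/f'(x_n)

Iteration 1:
  f(2.700000) = -0.006748
  f'(2.700000) = 0.370370
  x_1 = 2.700000 - (-0.006748)/0.370370 = 2.718220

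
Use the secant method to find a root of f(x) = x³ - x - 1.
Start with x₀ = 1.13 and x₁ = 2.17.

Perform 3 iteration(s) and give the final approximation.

f(x) = x³ - x - 1
x₀ = 1.13, x₁ = 2.17

Secant formula: x_{n+1} = x_n - f(x_n)(x_n - x_{n-1})/(f(x_n) - f(x_{n-1}))

Iteration 1:
  f(1.130000) = -0.687103
  f(2.170000) = 7.048313
  x_2 = 2.170000 - 7.048313×(2.170000 - 1.130000)/(7.048313 - (-0.687103))
       = 1.222379
Iteration 2:
  f(2.170000) = 7.048313
  f(1.222379) = -0.395889
  x_3 = 1.222379 - (-0.395889)×(1.222379 - 2.170000)/(-0.395889 - 7.048313)
       = 1.272774
Iteration 3:
  f(1.222379) = -0.395889
  f(1.272774) = -0.210939
  x_4 = 1.272774 - (-0.210939)×(1.272774 - 1.222379)/(-0.210939 - (-0.395889))
       = 1.330251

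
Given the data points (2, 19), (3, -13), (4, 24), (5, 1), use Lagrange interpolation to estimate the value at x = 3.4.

Lagrange interpolation formula:
P(x) = Σ yᵢ × Lᵢ(x)
where Lᵢ(x) = Π_{j≠i} (x - xⱼ)/(xᵢ - xⱼ)

L_0(3.4) = (3.4 - 3)/(2 - 3) × (3.4 - 4)/(2 - 4) × (3.4 - 5)/(2 - 5) = -0.064000
L_1(3.4) = (3.4 - 2)/(3 - 2) × (3.4 - 4)/(3 - 4) × (3.4 - 5)/(3 - 5) = 0.672000
L_2(3.4) = (3.4 - 2)/(4 - 2) × (3.4 - 3)/(4 - 3) × (3.4 - 5)/(4 - 5) = 0.448000
L_3(3.4) = (3.4 - 2)/(5 - 2) × (3.4 - 3)/(5 - 3) × (3.4 - 4)/(5 - 4) = -0.056000

P(3.4) = 19×L_0(3.4) + (-13)×L_1(3.4) + 24×L_2(3.4) + 1×L_3(3.4)
P(3.4) = 0.744000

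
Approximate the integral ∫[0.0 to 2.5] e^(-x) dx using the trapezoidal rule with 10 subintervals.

f(x) = e^(-x)
a = 0.0, b = 2.5, n = 10
h = (b - a)/n = 0.250000

Trapezoidal rule: (h/2)[f(x₀) + 2f(x₁) + 2f(x₂) + ... + f(xₙ)]

x_0 = 0.0000, f(x_0) = 1.000000, coefficient = 1
x_1 = 0.2500, f(x_1) = 0.778801, coefficient = 2
x_2 = 0.5000, f(x_2) = 0.606531, coefficient = 2
x_3 = 0.7500, f(x_3) = 0.472367, coefficient = 2
x_4 = 1.0000, f(x_4) = 0.367879, coefficient = 2
x_5 = 1.2500, f(x_5) = 0.286505, coefficient = 2
x_6 = 1.5000, f(x_6) = 0.223130, coefficient = 2
x_7 = 1.7500, f(x_7) = 0.173774, coefficient = 2
x_8 = 2.0000, f(x_8) = 0.135335, coefficient = 2
x_9 = 2.2500, f(x_9) = 0.105399, coefficient = 2
x_10 = 2.5000, f(x_10) = 0.082085, coefficient = 1

I ≈ (0.250000/2) × 7.381527 = 0.922691
Exact value: 0.917915
Error: 0.004776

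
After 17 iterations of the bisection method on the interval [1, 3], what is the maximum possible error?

Bisection error bound: |error| ≤ (b-a)/2^n
|error| ≤ (3 - 1)/2^17 = 2/2^17
|error| ≤ 0.0000152588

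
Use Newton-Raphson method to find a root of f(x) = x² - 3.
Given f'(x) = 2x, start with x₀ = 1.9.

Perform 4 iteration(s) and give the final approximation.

f(x) = x² - 3
f'(x) = 2x
x₀ = 1.9

Newton-Raphson formula: x_{n+1} = x_n - f(x_n)/f'(x_n)

Iteration 1:
  f(1.900000) = 0.610000
  f'(1.900000) = 3.800000
  x_1 = 1.900000 - 0.610000/3.800000 = 1.739474
Iteration 2:
  f(1.739474) = 0.025769
  f'(1.739474) = 3.478947
  x_2 = 1.739474 - 0.025769/3.478947 = 1.732067
Iteration 3:
  f(1.732067) = 0.000055
  f'(1.732067) = 3.464133
  x_3 = 1.732067 - 0.000055/3.464133 = 1.732051
Iteration 4:
  f(1.732051) = 0.000000
  f'(1.732051) = 3.464102
  x_4 = 1.732051 - 0.000000/3.464102 = 1.732051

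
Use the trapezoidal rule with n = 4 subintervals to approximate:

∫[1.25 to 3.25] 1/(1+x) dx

f(x) = 1/(1+x)
a = 1.25, b = 3.25, n = 4
h = (b - a)/n = 0.500000

Trapezoidal rule: (h/2)[f(x₀) + 2f(x₁) + 2f(x₂) + ... + f(xₙ)]

x_0 = 1.2500, f(x_0) = 0.444444, coefficient = 1
x_1 = 1.7500, f(x_1) = 0.363636, coefficient = 2
x_2 = 2.2500, f(x_2) = 0.307692, coefficient = 2
x_3 = 2.7500, f(x_3) = 0.266667, coefficient = 2
x_4 = 3.2500, f(x_4) = 0.235294, coefficient = 1

I ≈ (0.500000/2) × 2.555729 = 0.638932
Exact value: 0.635989
Error: 0.002944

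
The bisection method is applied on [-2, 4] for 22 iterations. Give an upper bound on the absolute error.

Bisection error bound: |error| ≤ (b-a)/2^n
|error| ≤ (4 - (-2))/2^22 = 6/2^22
|error| ≤ 0.0000014305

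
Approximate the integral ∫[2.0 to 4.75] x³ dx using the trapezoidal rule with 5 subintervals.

f(x) = x³
a = 2.0, b = 4.75, n = 5
h = (b - a)/n = 0.550000

Trapezoidal rule: (h/2)[f(x₀) + 2f(x₁) + 2f(x₂) + ... + f(xₙ)]

x_0 = 2.0000, f(x_0) = 8.000000, coefficient = 1
x_1 = 2.5500, f(x_1) = 16.581375, coefficient = 2
x_2 = 3.1000, f(x_2) = 29.791000, coefficient = 2
x_3 = 3.6500, f(x_3) = 48.627125, coefficient = 2
x_4 = 4.2000, f(x_4) = 74.088000, coefficient = 2
x_5 = 4.7500, f(x_5) = 107.171875, coefficient = 1

I ≈ (0.550000/2) × 453.346875 = 124.670391
Exact value: 123.266602
Error: 1.403789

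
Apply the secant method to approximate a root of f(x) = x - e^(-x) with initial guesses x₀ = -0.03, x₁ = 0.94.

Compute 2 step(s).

f(x) = x - e^(-x)
x₀ = -0.03, x₁ = 0.94

Secant formula: x_{n+1} = x_n - f(x_n)(x_n - x_{n-1})/(f(x_n) - f(x_{n-1}))

Iteration 1:
  f(-0.030000) = -1.060455
  f(0.940000) = 0.549372
  x_2 = 0.940000 - 0.549372×(0.940000 - (-0.030000))/(0.549372 - (-1.060455))
       = 0.608976
Iteration 2:
  f(0.940000) = 0.549372
  f(0.608976) = 0.065069
  x_3 = 0.608976 - 0.065069×(0.608976 - 0.940000)/(0.065069 - 0.549372)
       = 0.564501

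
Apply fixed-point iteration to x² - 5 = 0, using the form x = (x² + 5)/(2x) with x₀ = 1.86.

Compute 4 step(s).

Equation: x² - 5 = 0
Fixed-point form: x = (x² + 5)/(2x)
x₀ = 1.86

x_1 = g(1.860000) = 2.274086
x_2 = g(2.274086) = 2.236386
x_3 = g(2.236386) = 2.236068
x_4 = g(2.236068) = 2.236068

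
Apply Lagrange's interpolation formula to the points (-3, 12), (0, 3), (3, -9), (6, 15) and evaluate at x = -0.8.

Lagrange interpolation formula:
P(x) = Σ yᵢ × Lᵢ(x)
where Lᵢ(x) = Π_{j≠i} (x - xⱼ)/(xᵢ - xⱼ)

L_0(-0.8) = (-0.8 - 0)/(-3 - 0) × (-0.8 - 3)/(-3 - 3) × (-0.8 - 6)/(-3 - 6) = 0.127605
L_1(-0.8) = (-0.8 - (-3))/(0 - (-3)) × (-0.8 - 3)/(0 - 3) × (-0.8 - 6)/(0 - 6) = 1.052741
L_2(-0.8) = (-0.8 - (-3))/(3 - (-3)) × (-0.8 - 0)/(3 - 0) × (-0.8 - 6)/(3 - 6) = -0.221630
L_3(-0.8) = (-0.8 - (-3))/(6 - (-3)) × (-0.8 - 0)/(6 - 0) × (-0.8 - 3)/(6 - 3) = 0.041284

P(-0.8) = 12×L_0(-0.8) + 3×L_1(-0.8) + (-9)×L_2(-0.8) + 15×L_3(-0.8)
P(-0.8) = 7.303407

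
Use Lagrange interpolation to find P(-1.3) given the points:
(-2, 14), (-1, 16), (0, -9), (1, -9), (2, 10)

Lagrange interpolation formula:
P(x) = Σ yᵢ × Lᵢ(x)
where Lᵢ(x) = Π_{j≠i} (x - xⱼ)/(xᵢ - xⱼ)

L_0(-1.3) = (-1.3 - (-1))/(-2 - (-1)) × (-1.3 - 0)/(-2 - 0) × (-1.3 - 1)/(-2 - 1) × (-1.3 - 2)/(-2 - 2) = 0.123338
L_1(-1.3) = (-1.3 - (-2))/(-1 - (-2)) × (-1.3 - 0)/(-1 - 0) × (-1.3 - 1)/(-1 - 1) × (-1.3 - 2)/(-1 - 2) = 1.151150
L_2(-1.3) = (-1.3 - (-2))/(0 - (-2)) × (-1.3 - (-1))/(0 - (-1)) × (-1.3 - 1)/(0 - 1) × (-1.3 - 2)/(0 - 2) = -0.398475
L_3(-1.3) = (-1.3 - (-2))/(1 - (-2)) × (-1.3 - (-1))/(1 - (-1)) × (-1.3 - 0)/(1 - 0) × (-1.3 - 2)/(1 - 2) = 0.150150
L_4(-1.3) = (-1.3 - (-2))/(2 - (-2)) × (-1.3 - (-1))/(2 - (-1)) × (-1.3 - 0)/(2 - 0) × (-1.3 - 1)/(2 - 1) = -0.026163

P(-1.3) = 14×L_0(-1.3) + 16×L_1(-1.3) + (-9)×L_2(-1.3) + (-9)×L_3(-1.3) + 10×L_4(-1.3)
P(-1.3) = 22.118425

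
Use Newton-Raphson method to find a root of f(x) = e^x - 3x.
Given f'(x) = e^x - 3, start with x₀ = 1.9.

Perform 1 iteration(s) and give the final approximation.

f(x) = e^x - 3x
f'(x) = e^x - 3
x₀ = 1.9

Newton-Raphson formula: x_{n+1} = x_n - f(x_n)/f'(x_n)

Iteration 1:
  f(1.900000) = 0.985894
  f'(1.900000) = 3.685894
  x_1 = 1.900000 - 0.985894/3.685894 = 1.632522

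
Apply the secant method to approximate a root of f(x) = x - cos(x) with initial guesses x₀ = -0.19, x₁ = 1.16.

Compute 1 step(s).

f(x) = x - cos(x)
x₀ = -0.19, x₁ = 1.16

Secant formula: x_{n+1} = x_n - f(x_n)(x_n - x_{n-1})/(f(x_n) - f(x_{n-1}))

Iteration 1:
  f(-0.190000) = -1.172004
  f(1.160000) = 0.760660
  x_2 = 1.160000 - 0.760660×(1.160000 - (-0.190000))/(0.760660 - (-1.172004))
       = 0.628665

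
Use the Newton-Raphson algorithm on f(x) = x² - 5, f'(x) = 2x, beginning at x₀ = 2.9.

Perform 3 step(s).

f(x) = x² - 5
f'(x) = 2x
x₀ = 2.9

Newton-Raphson formula: x_{n+1} = x_n - f(x_n)/f'(x_n)

Iteration 1:
  f(2.900000) = 3.410000
  f'(2.900000) = 5.800000
  x_1 = 2.900000 - 3.410000/5.800000 = 2.312069
Iteration 2:
  f(2.312069) = 0.345663
  f'(2.312069) = 4.624138
  x_2 = 2.312069 - 0.345663/4.624138 = 2.237317
Iteration 3:
  f(2.237317) = 0.005588
  f'(2.237317) = 4.474634
  x_3 = 2.237317 - 0.005588/4.474634 = 2.236068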